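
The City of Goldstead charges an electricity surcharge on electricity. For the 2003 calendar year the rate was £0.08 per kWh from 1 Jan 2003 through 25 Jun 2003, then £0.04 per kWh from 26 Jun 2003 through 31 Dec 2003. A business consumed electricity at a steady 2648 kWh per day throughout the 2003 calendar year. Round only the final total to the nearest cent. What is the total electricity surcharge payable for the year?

£57302.72

1 Jan – 25 Jun 2003: 176 days × 2648 kWh/day = 466,048 kWh at £0.08/kWh → £37283.84
26 Jun – 31 Dec 2003: 189 days × 2648 kWh/day = 500,472 kWh at £0.04/kWh → £20018.88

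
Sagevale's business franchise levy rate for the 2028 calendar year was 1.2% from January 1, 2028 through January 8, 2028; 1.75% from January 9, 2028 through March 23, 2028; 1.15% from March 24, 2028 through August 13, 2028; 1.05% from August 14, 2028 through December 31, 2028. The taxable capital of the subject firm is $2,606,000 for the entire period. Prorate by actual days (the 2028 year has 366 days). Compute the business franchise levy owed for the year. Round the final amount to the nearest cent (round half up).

$32,204.75

January 1 – January 8, 2028: 8 days at 1.2% → $2,606,000 × 1.2% × 8/366 = $683.5410
January 9 – March 23, 2028: 75 days at 1.75% → $2,606,000 × 1.75% × 75/366 = $9,345.2869
March 24 – August 13, 2028: 143 days at 1.15% → $2,606,000 × 1.15% × 143/366 = $11,709.1995
August 14 – December 31, 2028: 140 days at 1.05% → $2,606,000 × 1.05% × 140/366 = $10,466.7213
Total = $32,204.7486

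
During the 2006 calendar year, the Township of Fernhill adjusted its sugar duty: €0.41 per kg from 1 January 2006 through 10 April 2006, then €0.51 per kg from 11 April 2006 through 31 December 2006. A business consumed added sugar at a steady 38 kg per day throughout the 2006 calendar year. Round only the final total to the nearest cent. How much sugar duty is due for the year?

€6,693.70

1 January – 10 April 2006: 100 days × 38 kg/day = 3,800 kg at €0.41/kg → €1,558.00
11 April – 31 December 2006: 265 days × 38 kg/day = 10,070 kg at €0.51/kg → €5,135.70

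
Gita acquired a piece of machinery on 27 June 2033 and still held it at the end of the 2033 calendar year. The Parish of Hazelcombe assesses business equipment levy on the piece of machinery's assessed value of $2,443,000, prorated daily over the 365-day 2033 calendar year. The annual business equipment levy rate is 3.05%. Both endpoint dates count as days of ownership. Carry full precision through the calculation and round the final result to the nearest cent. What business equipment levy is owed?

Days held (27 June – 31 December 2033): 188 out of 365
Tax = $2,443,000 × 3.05% × 188/365 = $38,378.5260

$38,378.53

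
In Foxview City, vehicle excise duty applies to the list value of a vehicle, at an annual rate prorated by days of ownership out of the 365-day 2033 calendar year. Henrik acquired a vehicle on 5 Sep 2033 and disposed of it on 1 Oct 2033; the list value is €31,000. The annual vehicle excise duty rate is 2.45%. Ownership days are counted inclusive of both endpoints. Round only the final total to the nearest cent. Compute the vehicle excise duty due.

Days held (5 Sep – 1 Oct 2033): 27 out of 365
Tax = €31,000 × 2.45% × 27/365 = €56.1822

€56.18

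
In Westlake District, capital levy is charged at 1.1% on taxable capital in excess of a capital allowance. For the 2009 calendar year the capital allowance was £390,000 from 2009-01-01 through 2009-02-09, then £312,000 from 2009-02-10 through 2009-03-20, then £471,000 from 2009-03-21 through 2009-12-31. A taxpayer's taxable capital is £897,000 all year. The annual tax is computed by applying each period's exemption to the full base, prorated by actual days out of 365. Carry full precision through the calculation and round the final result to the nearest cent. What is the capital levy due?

2009-01-01 to 2009-02-09: 40 days, exemption £390,000 → (£897,000 − £390,000) × 1.1% × 40/365 = £611.1781
2009-02-10 to 2009-03-20: 39 days, exemption £312,000 → (£897,000 − £312,000) × 1.1% × 39/365 = £687.5753
2009-03-21 to 2009-12-31: 286 days, exemption £471,000 → (£897,000 − £471,000) × 1.1% × 286/365 = £3,671.7699
Total = £4,970.5233

£4,970.52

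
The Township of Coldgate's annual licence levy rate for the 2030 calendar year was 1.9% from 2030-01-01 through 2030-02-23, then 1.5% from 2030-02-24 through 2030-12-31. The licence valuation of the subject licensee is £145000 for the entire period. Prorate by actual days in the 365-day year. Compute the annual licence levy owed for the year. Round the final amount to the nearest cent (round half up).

2030-01-01 to 2030-02-23: 54 days at 1.9% → £145000 × 1.9% × 54/365 = £407.5890
2030-02-24 to 2030-12-31: 311 days at 1.5% → £145000 × 1.5% × 311/365 = £1853.2192
Total = £2260.8082

£2260.81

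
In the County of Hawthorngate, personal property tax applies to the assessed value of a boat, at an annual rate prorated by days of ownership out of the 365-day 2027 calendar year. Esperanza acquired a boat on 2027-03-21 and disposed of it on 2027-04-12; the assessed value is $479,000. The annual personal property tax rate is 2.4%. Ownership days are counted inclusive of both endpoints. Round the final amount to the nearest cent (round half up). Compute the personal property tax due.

$724.41

Days held (2027-03-21 to 2027-04-12): 23 out of 365
Tax = $479,000 × 2.4% × 23/365 = $724.4055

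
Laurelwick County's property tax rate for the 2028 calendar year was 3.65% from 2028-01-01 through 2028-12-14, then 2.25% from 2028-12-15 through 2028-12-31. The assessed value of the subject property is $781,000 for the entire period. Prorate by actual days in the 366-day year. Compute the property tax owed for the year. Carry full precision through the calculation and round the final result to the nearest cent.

2028-01-01 to 2028-12-14: 349 days at 3.65% → $781,000 × 3.65% × 349/366 = $27,182.4276
2028-12-15 to 2028-12-31: 17 days at 2.25% → $781,000 × 2.25% × 17/366 = $816.2090
Total = $27,998.6366

$27,998.64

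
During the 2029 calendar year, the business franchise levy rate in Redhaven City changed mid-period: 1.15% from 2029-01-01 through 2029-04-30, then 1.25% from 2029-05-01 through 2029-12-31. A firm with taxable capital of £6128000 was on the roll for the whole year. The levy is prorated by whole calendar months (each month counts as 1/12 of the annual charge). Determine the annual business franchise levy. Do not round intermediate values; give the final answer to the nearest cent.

£74557.33

2029-01-01 to 2029-04-30: 4 months at 1.15% → £6128000 × 1.15% × 4/12 = £23490.6667
2029-05-01 to 2029-12-31: 8 months at 1.25% → £6128000 × 1.25% × 8/12 = £51066.6667
Total = £74557.3333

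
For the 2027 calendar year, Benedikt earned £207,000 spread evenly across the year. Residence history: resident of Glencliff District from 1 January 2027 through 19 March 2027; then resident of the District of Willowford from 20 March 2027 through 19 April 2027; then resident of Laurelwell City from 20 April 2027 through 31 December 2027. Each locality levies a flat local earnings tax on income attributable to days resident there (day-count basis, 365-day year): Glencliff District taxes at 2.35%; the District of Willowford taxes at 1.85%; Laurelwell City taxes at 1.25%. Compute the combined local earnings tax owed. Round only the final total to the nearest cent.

Glencliff District, 1 January – 19 March 2027: 78 days → £207,000 × 2.35% × 78/365 = £1,039.5370
The District of Willowford, 20 March – 19 April 2027: 31 days → £207,000 × 1.85% × 31/365 = £325.2452
Laurelwell City, 20 April – 31 December 2027: 256 days → £207,000 × 1.25% × 256/365 = £1,814.7945
Total = £3,179.5767

£3,179.58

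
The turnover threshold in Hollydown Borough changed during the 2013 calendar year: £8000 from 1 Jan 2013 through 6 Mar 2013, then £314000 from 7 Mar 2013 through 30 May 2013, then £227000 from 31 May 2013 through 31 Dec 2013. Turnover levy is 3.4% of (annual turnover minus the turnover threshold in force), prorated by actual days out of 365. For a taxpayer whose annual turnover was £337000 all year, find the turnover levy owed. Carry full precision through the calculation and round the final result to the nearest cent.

1 Jan – 6 Mar 2013: 65 days, exemption £8000 → (£337000 − £8000) × 3.4% × 65/365 = £1992.0274
7 Mar – 30 May 2013: 85 days, exemption £314000 → (£337000 − £314000) × 3.4% × 85/365 = £182.1096
31 May – 31 Dec 2013: 215 days, exemption £227000 → (£337000 − £227000) × 3.4% × 215/365 = £2203.0137
Total = £4377.1507

£4377.15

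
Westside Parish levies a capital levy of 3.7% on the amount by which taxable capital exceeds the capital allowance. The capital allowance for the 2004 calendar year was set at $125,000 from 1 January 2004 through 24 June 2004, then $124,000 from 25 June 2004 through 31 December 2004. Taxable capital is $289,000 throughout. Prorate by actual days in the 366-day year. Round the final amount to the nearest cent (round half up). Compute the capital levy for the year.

1 January – 24 June 2004: 176 days, exemption $125,000 → ($289,000 − $125,000) × 3.7% × 176/366 = $2,917.9454
25 June – 31 December 2004: 190 days, exemption $124,000 → ($289,000 − $124,000) × 3.7% × 190/366 = $3,169.2623
Total = $6,087.2077

$6,087.21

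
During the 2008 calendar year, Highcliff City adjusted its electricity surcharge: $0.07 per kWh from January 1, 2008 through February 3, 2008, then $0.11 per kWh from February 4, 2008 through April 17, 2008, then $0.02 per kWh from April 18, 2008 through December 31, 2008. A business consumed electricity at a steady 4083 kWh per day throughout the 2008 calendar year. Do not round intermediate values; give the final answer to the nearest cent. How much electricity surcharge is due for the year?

January 1 – February 3, 2008: 34 days × 4083 kWh/day = 138,822 kWh at $0.07/kWh → $9,717.54
February 4 – April 17, 2008: 74 days × 4083 kWh/day = 302,142 kWh at $0.11/kWh → $33,235.62
April 18 – December 31, 2008: 258 days × 4083 kWh/day = 1,053,414 kWh at $0.02/kWh → $21,068.28

$64,021.44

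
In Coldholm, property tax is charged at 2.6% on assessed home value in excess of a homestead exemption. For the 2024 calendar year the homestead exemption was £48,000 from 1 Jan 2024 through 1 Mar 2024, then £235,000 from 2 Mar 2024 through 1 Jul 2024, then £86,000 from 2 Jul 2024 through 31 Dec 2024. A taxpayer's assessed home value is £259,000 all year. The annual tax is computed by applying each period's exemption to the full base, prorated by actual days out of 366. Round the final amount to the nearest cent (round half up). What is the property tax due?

1 Jan – 1 Mar 2024: 61 days, exemption £48,000 → (£259,000 − £48,000) × 2.6% × 61/366 = £914.3333
2 Mar – 1 Jul 2024: 122 days, exemption £235,000 → (£259,000 − £235,000) × 2.6% × 122/366 = £208.0000
2 Jul – 31 Dec 2024: 183 days, exemption £86,000 → (£259,000 − £86,000) × 2.6% × 183/366 = £2,249.0000
Total = £3,371.3333

£3,371.33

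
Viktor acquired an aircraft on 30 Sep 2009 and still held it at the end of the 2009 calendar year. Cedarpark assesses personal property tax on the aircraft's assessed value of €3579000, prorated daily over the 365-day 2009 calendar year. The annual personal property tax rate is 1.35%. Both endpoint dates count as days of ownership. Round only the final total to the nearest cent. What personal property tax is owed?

€12310.78

Days held (30 Sep – 31 Dec 2009): 93 out of 365
Tax = €3579000 × 1.35% × 93/365 = €12310.7795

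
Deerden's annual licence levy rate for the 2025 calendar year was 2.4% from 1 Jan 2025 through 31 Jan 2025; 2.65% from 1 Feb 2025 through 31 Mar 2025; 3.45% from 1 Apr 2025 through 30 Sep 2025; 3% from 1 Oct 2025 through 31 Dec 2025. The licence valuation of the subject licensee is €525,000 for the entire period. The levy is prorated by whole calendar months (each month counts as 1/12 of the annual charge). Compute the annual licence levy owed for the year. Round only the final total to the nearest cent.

1 Jan – 31 Jan 2025: 1 month at 2.4% → €525,000 × 2.4% × 1/12 = €1,050.0000
1 Feb – 31 Mar 2025: 2 months at 2.65% → €525,000 × 2.65% × 2/12 = €2,318.7500
1 Apr – 30 Sep 2025: 6 months at 3.45% → €525,000 × 3.45% × 6/12 = €9,056.2500
1 Oct – 31 Dec 2025: 3 months at 3% → €525,000 × 3% × 3/12 = €3,937.5000
Total = €16,362.5000

€16,362.50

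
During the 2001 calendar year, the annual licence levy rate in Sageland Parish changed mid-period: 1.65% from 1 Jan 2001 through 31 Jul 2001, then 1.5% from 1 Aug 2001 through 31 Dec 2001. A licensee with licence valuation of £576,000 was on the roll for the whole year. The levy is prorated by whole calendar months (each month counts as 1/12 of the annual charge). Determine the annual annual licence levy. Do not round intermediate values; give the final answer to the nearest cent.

£9,144.00

1 Jan – 31 Jul 2001: 7 months at 1.65% → £576,000 × 1.65% × 7/12 = £5,544.0000
1 Aug – 31 Dec 2001: 5 months at 1.5% → £576,000 × 1.5% × 5/12 = £3,600.0000
Total = £9,144.0000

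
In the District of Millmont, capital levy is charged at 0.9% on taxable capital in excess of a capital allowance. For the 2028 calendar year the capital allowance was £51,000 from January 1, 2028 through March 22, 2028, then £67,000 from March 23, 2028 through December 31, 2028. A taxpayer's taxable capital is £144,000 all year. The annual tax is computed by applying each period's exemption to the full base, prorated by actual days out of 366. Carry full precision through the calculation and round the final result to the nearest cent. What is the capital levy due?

£725.26

January 1 – March 22, 2028: 82 days, exemption £51,000 → (£144,000 − £51,000) × 0.9% × 82/366 = £187.5246
March 23 – December 31, 2028: 284 days, exemption £67,000 → (£144,000 − £67,000) × 0.9% × 284/366 = £537.7377
Total = £725.2623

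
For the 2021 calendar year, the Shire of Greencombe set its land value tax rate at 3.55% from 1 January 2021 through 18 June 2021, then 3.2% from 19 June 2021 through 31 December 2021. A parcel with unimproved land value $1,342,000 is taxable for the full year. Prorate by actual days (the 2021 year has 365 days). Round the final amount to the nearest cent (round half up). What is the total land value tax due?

$45,118.78

1 January – 18 June 2021: 169 days at 3.55% → $1,342,000 × 3.55% × 169/365 = $22,058.4356
19 June – 31 December 2021: 196 days at 3.2% → $1,342,000 × 3.2% × 196/365 = $23,060.3397
Total = $45,118.7753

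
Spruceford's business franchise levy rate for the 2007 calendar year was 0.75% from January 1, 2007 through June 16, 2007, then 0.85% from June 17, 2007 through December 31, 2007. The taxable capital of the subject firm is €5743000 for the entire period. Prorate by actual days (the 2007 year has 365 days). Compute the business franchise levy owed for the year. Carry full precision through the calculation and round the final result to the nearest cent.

January 1 – June 16, 2007: 167 days at 0.75% → €5743000 × 0.75% × 167/365 = €19707.1438
June 17 – December 31, 2007: 198 days at 0.85% → €5743000 × 0.85% × 198/365 = €26480.7370
Total = €46187.8808

€46187.88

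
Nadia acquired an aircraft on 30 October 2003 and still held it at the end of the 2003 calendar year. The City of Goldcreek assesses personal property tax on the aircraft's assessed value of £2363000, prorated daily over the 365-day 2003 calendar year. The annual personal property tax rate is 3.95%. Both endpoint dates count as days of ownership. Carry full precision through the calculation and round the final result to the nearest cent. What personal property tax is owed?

Days held (30 October – 31 December 2003): 63 out of 365
Tax = £2363000 × 3.95% × 63/365 = £16110.4808

£16110.48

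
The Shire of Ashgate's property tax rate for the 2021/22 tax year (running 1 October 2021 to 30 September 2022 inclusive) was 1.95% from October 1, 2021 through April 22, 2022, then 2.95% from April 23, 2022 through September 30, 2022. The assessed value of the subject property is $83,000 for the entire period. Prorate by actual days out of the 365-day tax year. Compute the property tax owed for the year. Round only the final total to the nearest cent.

$1,984.61

October 1, 2021 – April 22, 2022: 204 days at 1.95% → $83,000 × 1.95% × 204/365 = $904.5863
April 23 – September 30, 2022: 161 days at 2.95% → $83,000 × 2.95% × 161/365 = $1,080.0233
Total = $1,984.6096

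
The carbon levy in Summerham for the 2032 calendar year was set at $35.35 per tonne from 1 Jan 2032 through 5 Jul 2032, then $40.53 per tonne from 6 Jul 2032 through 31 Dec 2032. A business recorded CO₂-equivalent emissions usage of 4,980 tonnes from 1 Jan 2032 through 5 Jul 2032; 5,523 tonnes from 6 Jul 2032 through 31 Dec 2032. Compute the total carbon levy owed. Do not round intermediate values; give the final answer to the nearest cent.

$399,890.19

1 Jan – 5 Jul 2032: 4,980 tonnes at $35.35/tonne → $176,043.00
6 Jul – 31 Dec 2032: 5,523 tonnes at $40.53/tonne → $223,847.19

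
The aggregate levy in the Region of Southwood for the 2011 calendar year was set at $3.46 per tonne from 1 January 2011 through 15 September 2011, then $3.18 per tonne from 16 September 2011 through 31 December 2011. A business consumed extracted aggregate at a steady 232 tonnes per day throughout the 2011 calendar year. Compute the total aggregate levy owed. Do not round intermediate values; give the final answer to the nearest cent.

1 January – 15 September 2011: 258 days × 232 tonnes/day = 59,856 tonnes at $3.46/tonne → $207,101.76
16 September – 31 December 2011: 107 days × 232 tonnes/day = 24,824 tonnes at $3.18/tonne → $78,940.32

$286,042.08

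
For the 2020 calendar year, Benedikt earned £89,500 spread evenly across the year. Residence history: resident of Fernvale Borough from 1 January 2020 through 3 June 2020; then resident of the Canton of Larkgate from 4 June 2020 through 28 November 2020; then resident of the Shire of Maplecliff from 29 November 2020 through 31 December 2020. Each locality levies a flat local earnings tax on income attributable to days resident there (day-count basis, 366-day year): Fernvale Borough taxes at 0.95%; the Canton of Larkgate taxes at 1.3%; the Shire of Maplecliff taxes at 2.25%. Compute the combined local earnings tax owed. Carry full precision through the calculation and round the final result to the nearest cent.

£1,107.50

Fernvale Borough, 1 January – 3 June 2020: 155 days → £89,500 × 0.95% × 155/366 = £360.0786
The Canton of Larkgate, 4 June – 28 November 2020: 178 days → £89,500 × 1.3% × 178/366 = £565.8552
The Shire of Maplecliff, 29 November – 31 December 2020: 33 days → £89,500 × 2.25% × 33/366 = £181.5676
Total = £1,107.5014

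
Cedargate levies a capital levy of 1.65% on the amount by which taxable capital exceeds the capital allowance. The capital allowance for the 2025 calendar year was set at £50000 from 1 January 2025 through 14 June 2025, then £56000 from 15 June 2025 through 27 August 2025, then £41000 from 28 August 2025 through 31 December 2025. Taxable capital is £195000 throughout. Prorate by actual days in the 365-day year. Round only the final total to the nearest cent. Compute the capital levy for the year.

1 January – 14 June 2025: 165 days, exemption £50000 → (£195000 − £50000) × 1.65% × 165/365 = £1081.5411
15 June – 27 August 2025: 74 days, exemption £56000 → (£195000 − £56000) × 1.65% × 74/365 = £464.9836
28 August – 31 December 2025: 126 days, exemption £41000 → (£195000 − £41000) × 1.65% × 126/365 = £877.1671
Total = £2423.6918

£2423.69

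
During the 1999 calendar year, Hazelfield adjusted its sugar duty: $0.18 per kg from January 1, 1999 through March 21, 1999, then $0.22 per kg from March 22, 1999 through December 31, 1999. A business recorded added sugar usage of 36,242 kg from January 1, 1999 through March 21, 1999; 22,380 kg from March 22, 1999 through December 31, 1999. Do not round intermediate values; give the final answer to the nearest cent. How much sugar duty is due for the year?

January 1 – March 21, 1999: 36,242 kg at $0.18/kg → $6,523.56
March 22 – December 31, 1999: 22,380 kg at $0.22/kg → $4,923.60

$11,447.16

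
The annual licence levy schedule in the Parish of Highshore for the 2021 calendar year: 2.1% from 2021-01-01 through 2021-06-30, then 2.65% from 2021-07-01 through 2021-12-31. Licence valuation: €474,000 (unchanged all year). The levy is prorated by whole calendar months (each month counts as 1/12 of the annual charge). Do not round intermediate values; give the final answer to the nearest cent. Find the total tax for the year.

€11,257.50

2021-01-01 to 2021-06-30: 6 months at 2.1% → €474,000 × 2.1% × 6/12 = €4,977.0000
2021-07-01 to 2021-12-31: 6 months at 2.65% → €474,000 × 2.65% × 6/12 = €6,280.5000
Total = €11,257.5000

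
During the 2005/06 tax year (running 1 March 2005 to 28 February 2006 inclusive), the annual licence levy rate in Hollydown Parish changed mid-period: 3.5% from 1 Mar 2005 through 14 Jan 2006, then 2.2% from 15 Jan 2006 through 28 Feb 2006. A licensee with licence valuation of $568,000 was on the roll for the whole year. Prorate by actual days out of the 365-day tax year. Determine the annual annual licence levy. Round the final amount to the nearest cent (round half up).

1 Mar 2005 – 14 Jan 2006: 320 days at 3.5% → $568,000 × 3.5% × 320/365 = $17,429.0411
15 Jan – 28 Feb 2006: 45 days at 2.2% → $568,000 × 2.2% × 45/365 = $1,540.6027
Total = $18,969.6438

$18,969.64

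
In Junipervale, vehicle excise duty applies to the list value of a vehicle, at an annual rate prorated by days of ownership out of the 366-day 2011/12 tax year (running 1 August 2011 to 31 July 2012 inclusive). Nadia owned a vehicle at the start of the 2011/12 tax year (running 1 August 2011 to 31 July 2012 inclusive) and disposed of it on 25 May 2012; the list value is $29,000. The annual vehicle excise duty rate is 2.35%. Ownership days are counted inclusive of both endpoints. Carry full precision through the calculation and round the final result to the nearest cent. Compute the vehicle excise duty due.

Days held (1 Aug 2011 – 25 May 2012): 299 out of 366
Tax = $29,000 × 2.35% × 299/366 = $556.7445

$556.74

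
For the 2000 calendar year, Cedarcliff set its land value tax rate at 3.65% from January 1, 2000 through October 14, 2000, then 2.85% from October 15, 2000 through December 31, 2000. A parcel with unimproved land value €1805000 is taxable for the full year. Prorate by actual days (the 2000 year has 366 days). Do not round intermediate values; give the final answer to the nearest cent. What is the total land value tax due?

January 1 – October 14, 2000: 288 days at 3.65% → €1805000 × 3.65% × 288/366 = €51841.9672
October 15 – December 31, 2000: 78 days at 2.85% → €1805000 × 2.85% × 78/366 = €10963.1557
Total = €62805.1230

€62805.12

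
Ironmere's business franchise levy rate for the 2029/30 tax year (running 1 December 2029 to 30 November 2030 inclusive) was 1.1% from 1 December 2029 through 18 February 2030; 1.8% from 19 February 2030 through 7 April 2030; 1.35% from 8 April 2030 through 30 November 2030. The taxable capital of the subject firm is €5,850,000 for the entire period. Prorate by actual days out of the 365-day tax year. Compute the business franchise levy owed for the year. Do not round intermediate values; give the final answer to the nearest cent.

1 December 2029 – 18 February 2030: 80 days at 1.1% → €5,850,000 × 1.1% × 80/365 = €14,104.1096
19 February – 7 April 2030: 48 days at 1.8% → €5,850,000 × 1.8% × 48/365 = €13,847.6712
8 April – 30 November 2030: 237 days at 1.35% → €5,850,000 × 1.35% × 237/365 = €51,279.6575
Total = €79,231.4384

€79,231.44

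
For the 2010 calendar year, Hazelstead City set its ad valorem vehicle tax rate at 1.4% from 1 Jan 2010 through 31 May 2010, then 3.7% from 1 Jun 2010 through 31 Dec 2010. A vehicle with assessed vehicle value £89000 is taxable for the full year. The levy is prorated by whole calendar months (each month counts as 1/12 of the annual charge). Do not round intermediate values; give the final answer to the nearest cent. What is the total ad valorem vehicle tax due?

£2440.08

1 Jan – 31 May 2010: 5 months at 1.4% → £89000 × 1.4% × 5/12 = £519.1667
1 Jun – 31 Dec 2010: 7 months at 3.7% → £89000 × 3.7% × 7/12 = £1920.9167
Total = £2440.0833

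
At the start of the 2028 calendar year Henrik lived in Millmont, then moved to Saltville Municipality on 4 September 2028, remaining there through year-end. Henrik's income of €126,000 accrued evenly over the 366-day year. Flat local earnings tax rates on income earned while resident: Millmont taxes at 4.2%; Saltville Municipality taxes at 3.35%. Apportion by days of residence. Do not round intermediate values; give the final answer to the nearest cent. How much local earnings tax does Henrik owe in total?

Millmont, 1 January – 3 September 2028: 247 days → €126,000 × 4.2% × 247/366 = €3,571.3770
Saltville Municipality, 4 September – 31 December 2028: 119 days → €126,000 × 3.35% × 119/366 = €1,372.4016
Total = €4,943.7787

€4,943.78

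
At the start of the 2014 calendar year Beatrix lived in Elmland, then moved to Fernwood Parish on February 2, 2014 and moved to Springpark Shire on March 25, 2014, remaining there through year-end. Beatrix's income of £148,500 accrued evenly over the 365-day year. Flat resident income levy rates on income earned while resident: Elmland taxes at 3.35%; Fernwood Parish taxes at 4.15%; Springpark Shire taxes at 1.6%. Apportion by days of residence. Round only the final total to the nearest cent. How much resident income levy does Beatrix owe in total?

Elmland, January 1 – February 1, 2014: 32 days → £148,500 × 3.35% × 32/365 = £436.1425
Fernwood Parish, February 2 – March 24, 2014: 51 days → £148,500 × 4.15% × 51/365 = £861.0966
Springpark Shire, March 25 – December 31, 2014: 282 days → £148,500 × 1.6% × 282/365 = £1,835.7041
Total = £3,132.9432

£3,132.94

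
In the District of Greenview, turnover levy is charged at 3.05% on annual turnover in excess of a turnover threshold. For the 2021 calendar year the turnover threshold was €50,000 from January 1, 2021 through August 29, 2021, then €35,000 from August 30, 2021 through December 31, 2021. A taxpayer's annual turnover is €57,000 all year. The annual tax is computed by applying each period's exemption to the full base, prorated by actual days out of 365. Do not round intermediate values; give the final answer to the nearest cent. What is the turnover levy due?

€368.92

January 1 – August 29, 2021: 241 days, exemption €50,000 → (€57,000 − €50,000) × 3.05% × 241/365 = €140.9685
August 30 – December 31, 2021: 124 days, exemption €35,000 → (€57,000 − €35,000) × 3.05% × 124/365 = €227.9562
Total = €368.9247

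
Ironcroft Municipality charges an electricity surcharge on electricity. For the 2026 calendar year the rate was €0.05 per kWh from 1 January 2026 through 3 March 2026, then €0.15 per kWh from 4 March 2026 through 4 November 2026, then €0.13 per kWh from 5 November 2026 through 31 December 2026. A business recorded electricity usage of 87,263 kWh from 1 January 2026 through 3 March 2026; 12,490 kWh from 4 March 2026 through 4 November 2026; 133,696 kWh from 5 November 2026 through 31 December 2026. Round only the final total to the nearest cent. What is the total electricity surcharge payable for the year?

1 January – 3 March 2026: 87,263 kWh at €0.05/kWh → €4363.15
4 March – 4 November 2026: 12,490 kWh at €0.15/kWh → €1873.50
5 November – 31 December 2026: 133,696 kWh at €0.13/kWh → €17380.48

€23617.13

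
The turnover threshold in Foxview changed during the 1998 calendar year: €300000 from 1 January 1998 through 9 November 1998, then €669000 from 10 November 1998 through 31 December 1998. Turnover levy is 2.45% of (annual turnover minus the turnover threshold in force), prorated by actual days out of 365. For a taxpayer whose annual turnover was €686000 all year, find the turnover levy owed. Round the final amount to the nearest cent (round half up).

1 January – 9 November 1998: 313 days, exemption €300000 → (€686000 − €300000) × 2.45% × 313/365 = €8109.7014
10 November – 31 December 1998: 52 days, exemption €669000 → (€686000 − €669000) × 2.45% × 52/365 = €59.3370
Total = €8169.0384

€8169.04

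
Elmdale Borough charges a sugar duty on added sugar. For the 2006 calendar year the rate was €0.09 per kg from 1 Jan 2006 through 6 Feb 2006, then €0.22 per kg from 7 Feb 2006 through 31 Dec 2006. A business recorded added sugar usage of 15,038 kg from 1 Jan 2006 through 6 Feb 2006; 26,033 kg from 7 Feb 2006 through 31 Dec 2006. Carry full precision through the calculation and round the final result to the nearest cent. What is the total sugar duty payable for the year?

1 Jan – 6 Feb 2006: 15,038 kg at €0.09/kg → €1,353.42
7 Feb – 31 Dec 2006: 26,033 kg at €0.22/kg → €5,727.26

€7,080.68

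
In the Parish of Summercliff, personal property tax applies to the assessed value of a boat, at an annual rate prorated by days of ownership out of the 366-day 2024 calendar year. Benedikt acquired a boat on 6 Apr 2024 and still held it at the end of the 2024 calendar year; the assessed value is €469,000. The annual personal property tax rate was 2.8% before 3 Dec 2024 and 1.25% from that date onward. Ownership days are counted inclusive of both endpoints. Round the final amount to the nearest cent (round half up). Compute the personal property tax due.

6 Apr – 2 Dec 2024: 241 days at 2.8% → €469,000 × 2.8% × 241/366 = €8,647.0273
3 Dec – 31 Dec 2024: 29 days at 1.25% → €469,000 × 1.25% × 29/366 = €464.5150
Total = €9,111.5423

€9,111.54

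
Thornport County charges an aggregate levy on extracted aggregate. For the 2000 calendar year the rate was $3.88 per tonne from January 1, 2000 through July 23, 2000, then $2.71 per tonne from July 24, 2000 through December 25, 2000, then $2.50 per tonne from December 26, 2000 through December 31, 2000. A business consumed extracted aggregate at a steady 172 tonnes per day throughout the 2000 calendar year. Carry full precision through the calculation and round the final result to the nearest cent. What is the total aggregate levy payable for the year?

January 1 – July 23, 2000: 205 days × 172 tonnes/day = 35,260 tonnes at $3.88/tonne → $136808.80
July 24 – December 25, 2000: 155 days × 172 tonnes/day = 26,660 tonnes at $2.71/tonne → $72248.60
December 26 – December 31, 2000: 6 days × 172 tonnes/day = 1,032 tonnes at $2.50/tonne → $2580.00

$211637.40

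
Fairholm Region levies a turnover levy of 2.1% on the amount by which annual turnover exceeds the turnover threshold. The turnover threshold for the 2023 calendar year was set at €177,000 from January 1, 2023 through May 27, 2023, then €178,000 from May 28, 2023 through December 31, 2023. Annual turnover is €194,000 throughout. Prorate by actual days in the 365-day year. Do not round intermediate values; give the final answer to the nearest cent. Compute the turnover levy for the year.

January 1 – May 27, 2023: 147 days, exemption €177,000 → (€194,000 − €177,000) × 2.1% × 147/365 = €143.7781
May 28 – December 31, 2023: 218 days, exemption €178,000 → (€194,000 − €178,000) × 2.1% × 218/365 = €200.6795
Total = €344.4575

€344.46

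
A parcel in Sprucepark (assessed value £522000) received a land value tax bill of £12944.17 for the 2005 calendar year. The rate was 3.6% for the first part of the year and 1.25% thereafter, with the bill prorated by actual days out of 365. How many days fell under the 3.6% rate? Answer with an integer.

191 days

Let d = days at the first rate; then 365 − d days at the second rate.
£522000 × [3.6%·d + 1.25%·(365−d)] / 365 = £12944.17
Solving gives d = 191, so the new rate took effect on 11 July 2005.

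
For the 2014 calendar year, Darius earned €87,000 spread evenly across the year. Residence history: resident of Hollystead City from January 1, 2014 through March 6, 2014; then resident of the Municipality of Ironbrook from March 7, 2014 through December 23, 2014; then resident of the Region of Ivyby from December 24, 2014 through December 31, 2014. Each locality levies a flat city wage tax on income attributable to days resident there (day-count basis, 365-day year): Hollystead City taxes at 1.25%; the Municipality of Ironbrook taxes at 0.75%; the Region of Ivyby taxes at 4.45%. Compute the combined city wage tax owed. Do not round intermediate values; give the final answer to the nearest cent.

€800.52

Hollystead City, January 1 – March 6, 2014: 65 days → €87,000 × 1.25% × 65/365 = €193.6644
The Municipality of Ironbrook, March 7 – December 23, 2014: 292 days → €87,000 × 0.75% × 292/365 = €522.0000
The Region of Ivyby, December 24 – December 31, 2014: 8 days → €87,000 × 4.45% × 8/365 = €84.8548
Total = €800.5192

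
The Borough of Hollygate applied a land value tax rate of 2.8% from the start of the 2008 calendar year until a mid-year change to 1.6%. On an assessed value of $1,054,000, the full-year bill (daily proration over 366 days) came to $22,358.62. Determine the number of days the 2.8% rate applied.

159 days

Let d = days at the first rate; then 366 − d days at the second rate.
$1,054,000 × [2.8%·d + 1.6%·(366−d)] / 366 = $22,358.62
Solving gives d = 159, so the new rate took effect on June 8, 2008.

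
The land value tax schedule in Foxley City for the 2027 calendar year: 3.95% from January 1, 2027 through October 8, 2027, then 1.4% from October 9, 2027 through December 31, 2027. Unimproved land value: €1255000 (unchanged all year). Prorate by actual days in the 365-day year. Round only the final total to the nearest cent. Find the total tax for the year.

January 1 – October 8, 2027: 281 days at 3.95% → €1255000 × 3.95% × 281/365 = €38164.0342
October 9 – December 31, 2027: 84 days at 1.4% → €1255000 × 1.4% × 84/365 = €4043.5068
Total = €42207.5411

€42207.54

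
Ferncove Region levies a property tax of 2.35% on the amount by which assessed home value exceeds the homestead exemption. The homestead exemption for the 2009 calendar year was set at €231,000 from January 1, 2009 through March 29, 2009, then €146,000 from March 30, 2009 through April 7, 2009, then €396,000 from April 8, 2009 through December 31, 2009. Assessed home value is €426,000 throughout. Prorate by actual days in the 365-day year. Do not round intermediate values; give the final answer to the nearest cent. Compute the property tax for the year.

€1,784.71

January 1 – March 29, 2009: 88 days, exemption €231,000 → (€426,000 − €231,000) × 2.35% × 88/365 = €1,104.8219
March 30 – April 7, 2009: 9 days, exemption €146,000 → (€426,000 − €146,000) × 2.35% × 9/365 = €162.2466
April 8 – December 31, 2009: 268 days, exemption €396,000 → (€426,000 − €396,000) × 2.35% × 268/365 = €517.6438
Total = €1,784.7123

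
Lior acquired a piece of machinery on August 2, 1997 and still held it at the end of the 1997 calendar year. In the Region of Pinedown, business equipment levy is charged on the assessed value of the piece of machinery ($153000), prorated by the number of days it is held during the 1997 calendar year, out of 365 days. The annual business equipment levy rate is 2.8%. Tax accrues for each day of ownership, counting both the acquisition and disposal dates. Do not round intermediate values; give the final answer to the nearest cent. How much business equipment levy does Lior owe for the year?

Days held (August 2 – December 31, 1997): 152 out of 365
Tax = $153000 × 2.8% × 152/365 = $1784.0219

$1784.02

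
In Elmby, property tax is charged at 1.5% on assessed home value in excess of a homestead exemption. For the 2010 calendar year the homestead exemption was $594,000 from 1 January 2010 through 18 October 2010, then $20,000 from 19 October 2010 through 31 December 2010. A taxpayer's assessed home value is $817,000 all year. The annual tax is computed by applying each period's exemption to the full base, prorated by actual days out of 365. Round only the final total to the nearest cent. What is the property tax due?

$5,090.59

1 January – 18 October 2010: 291 days, exemption $594,000 → ($817,000 − $594,000) × 1.5% × 291/365 = $2,666.8356
19 October – 31 December 2010: 74 days, exemption $20,000 → ($817,000 − $20,000) × 1.5% × 74/365 = $2,423.7534
Total = $5,090.5890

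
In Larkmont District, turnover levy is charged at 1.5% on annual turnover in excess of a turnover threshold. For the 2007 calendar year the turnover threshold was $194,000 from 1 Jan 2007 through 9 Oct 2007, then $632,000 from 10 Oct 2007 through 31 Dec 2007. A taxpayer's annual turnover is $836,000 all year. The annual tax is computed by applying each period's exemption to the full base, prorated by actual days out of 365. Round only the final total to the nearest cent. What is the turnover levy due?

1 Jan – 9 Oct 2007: 282 days, exemption $194,000 → ($836,000 − $194,000) × 1.5% × 282/365 = $7,440.1644
10 Oct – 31 Dec 2007: 83 days, exemption $632,000 → ($836,000 − $632,000) × 1.5% × 83/365 = $695.8356
Total = $8,136.0000

$8,136.00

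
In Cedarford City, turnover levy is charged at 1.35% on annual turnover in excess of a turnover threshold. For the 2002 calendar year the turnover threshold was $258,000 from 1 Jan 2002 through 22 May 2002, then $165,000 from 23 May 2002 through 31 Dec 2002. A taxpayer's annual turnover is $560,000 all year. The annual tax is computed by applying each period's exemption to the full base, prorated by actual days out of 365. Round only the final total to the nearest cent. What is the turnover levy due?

1 Jan – 22 May 2002: 142 days, exemption $258,000 → ($560,000 − $258,000) × 1.35% × 142/365 = $1,586.1205
23 May – 31 Dec 2002: 223 days, exemption $165,000 → ($560,000 − $165,000) × 1.35% × 223/365 = $3,257.9384
Total = $4,844.0589

$4,844.06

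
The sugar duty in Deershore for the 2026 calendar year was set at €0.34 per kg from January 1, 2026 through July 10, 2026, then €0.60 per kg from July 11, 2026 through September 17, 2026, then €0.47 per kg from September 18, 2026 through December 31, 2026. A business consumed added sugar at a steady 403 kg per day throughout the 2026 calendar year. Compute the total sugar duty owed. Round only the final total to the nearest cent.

January 1 – July 10, 2026: 191 days × 403 kg/day = 76,973 kg at €0.34/kg → €26,170.82
July 11 – September 17, 2026: 69 days × 403 kg/day = 27,807 kg at €0.60/kg → €16,684.20
September 18 – December 31, 2026: 105 days × 403 kg/day = 42,315 kg at €0.47/kg → €19,888.05

€62,743.07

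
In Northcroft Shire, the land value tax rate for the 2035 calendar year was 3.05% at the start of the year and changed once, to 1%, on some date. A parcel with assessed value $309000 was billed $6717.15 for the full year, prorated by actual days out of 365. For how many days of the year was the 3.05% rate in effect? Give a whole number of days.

Let d = days at the first rate; then 365 − d days at the second rate.
$309000 × [3.05%·d + 1%·(365−d)] / 365 = $6717.15
Solving gives d = 209, so the new rate took effect on July 29, 2035.

209 days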